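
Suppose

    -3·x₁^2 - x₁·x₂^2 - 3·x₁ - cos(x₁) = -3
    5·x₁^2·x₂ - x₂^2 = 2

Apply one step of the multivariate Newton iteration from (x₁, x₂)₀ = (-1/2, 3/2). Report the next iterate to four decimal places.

At (-1/2, 3/2): F = (3.997417, -2.3750).
Jacobian J = [[-6·x₁ - x₂^2 + sin(x₁) - 3, -2·x₁·x₂], [10·x₁·x₂, 5·x₁^2 - 2·x₂]].
At the point, J = [[-2.729426, 1.5000], [-7.5000, -1.7500]] (det J = 16.026495).
Solving J·Δ = −F gives Δ = (0.2142, -2.2752).
Then the next iterate is (x₁, x₂)₁ = (-0.2858, -0.7752).

(-0.2858, -0.7752)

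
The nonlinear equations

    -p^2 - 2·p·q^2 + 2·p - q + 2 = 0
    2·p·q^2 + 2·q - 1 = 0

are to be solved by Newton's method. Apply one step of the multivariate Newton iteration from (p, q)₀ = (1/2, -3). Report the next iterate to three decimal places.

At (1/2, -3): F = (-3.250, 2.000).
Jacobian J = [[-2·p - 2·q^2 + 2, -4·p·q - 1], [2·q^2, 4·p·q + 2]].
At the point, J = [[-17.000, 5.000], [18.000, -4.000]] (det J = -22.000).
Solving J·Δ = −F gives Δ = (0.136, 1.114).
Then the next iterate is (p, q)₁ = (0.636, -1.886).

(0.636, -1.886)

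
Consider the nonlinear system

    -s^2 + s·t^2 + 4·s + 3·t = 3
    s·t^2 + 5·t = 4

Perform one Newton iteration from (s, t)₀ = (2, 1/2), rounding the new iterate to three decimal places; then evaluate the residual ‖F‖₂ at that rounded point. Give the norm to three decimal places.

3023.323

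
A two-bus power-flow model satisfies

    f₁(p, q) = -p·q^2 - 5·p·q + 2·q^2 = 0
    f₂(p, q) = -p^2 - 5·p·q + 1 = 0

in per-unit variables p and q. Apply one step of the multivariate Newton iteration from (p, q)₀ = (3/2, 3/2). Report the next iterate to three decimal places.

(1.407, -0.037)

At (3/2, 3/2): F = (-10.125, -12.500).
Jacobian J = [[-q^2 - 5·q, -2·p·q - 5·p + 4·q], [-2·p - 5·q, -5·p]].
At the point, J = [[-9.750, -6.000], [-10.500, -7.500]] (det J = 10.125).
Solving J·Δ = −F gives Δ = (-0.093, -1.537).
Then the next iterate is (p, q)₁ = (1.407, -0.037).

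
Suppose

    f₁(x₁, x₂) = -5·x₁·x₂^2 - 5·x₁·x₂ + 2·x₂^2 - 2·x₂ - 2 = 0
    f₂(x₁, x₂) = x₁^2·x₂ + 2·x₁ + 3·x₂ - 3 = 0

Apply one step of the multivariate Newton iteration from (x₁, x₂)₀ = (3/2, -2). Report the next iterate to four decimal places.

(43.5000, 32.0000)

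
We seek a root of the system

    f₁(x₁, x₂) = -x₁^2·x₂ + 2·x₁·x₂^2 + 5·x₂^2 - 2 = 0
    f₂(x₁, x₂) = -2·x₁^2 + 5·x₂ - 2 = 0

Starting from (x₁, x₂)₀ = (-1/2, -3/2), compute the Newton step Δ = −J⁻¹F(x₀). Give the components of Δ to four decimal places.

(2.1677, 1.1329)

At (-1/2, -3/2): F = (7.3750, -10.0000).
Jacobian J = [[-2·x₁·x₂ + 2·x₂^2, -x₁^2 + 4·x₁·x₂ + 10·x₂], [-4·x₁, 5]].
At the point, J = [[3.0000, -12.2500], [2.0000, 5.0000]] (det J = 39.5000).
Solving J·Δ = −F gives Δ = (2.1677, 1.1329).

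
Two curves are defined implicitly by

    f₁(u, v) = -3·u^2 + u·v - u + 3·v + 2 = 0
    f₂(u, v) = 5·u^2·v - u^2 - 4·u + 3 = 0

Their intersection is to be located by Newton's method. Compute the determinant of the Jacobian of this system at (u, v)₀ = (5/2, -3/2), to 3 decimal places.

J = [[-6·u + v - 1, u + 3], [10·u·v - 2·u - 4, 5·u^2]].
At the point, J = [[-17.500, 5.500], [-46.500, 31.250]].
det J = -291.125.

-291.125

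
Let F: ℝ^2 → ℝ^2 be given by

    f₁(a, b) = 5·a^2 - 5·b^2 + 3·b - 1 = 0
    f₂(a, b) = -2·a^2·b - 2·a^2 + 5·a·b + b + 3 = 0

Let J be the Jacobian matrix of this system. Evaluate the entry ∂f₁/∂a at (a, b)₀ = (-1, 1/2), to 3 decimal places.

-10.000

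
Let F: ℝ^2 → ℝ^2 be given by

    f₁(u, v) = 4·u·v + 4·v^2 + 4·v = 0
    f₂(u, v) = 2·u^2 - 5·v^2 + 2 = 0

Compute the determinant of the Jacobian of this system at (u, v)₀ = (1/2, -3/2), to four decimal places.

-78.0000

J = [[4·v, 4·u + 8·v + 4], [4·u, -10·v]].
At the point, J = [[-6.0000, -6.0000], [2.0000, 15.0000]].
det J = -78.0000.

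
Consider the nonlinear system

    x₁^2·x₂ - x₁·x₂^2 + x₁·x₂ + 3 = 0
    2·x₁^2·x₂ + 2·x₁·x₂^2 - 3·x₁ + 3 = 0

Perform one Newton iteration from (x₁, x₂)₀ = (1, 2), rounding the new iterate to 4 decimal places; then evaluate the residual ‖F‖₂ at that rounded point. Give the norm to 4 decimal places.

At (1, 2): F = (3.0000, 12.0000).
Jacobian J = [[2·x₁·x₂ - x₂^2 + x₂, x₁^2 - 2·x₁·x₂ + x₁], [4·x₁·x₂ + 2·x₂^2 - 3, 2·x₁^2 + 4·x₁·x₂]].
At the point, J = [[2.0000, -2.0000], [13.0000, 10.0000]] (det J = 46.0000).
Solving J·Δ = −F gives Δ = (-1.1739, 0.3261).
Then the next iterate is (x₁, x₂)₁ = (-0.1739, 2.3261).
Re-evaluating at (-0.1739, 2.3261): F = (3.606763, 1.780532), so ‖F‖₂ = 4.0223.

4.0223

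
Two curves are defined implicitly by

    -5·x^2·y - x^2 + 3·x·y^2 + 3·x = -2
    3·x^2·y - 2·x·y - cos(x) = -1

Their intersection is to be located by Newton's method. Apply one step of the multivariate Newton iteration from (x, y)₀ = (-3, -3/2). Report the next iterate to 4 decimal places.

(-2.5884, -0.4327)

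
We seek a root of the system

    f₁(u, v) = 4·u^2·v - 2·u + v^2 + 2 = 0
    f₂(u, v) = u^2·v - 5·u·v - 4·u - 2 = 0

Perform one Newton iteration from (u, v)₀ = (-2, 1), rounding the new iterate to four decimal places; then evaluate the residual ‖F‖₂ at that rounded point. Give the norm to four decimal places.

163.7725

At (-2, 1): F = (23.0000, 20.0000).
Jacobian J = [[8·u·v - 2, 4·u^2 + 2·v], [2·u·v - 5·v - 4, u^2 - 5·u]].
At the point, J = [[-18.0000, 18.0000], [-13.0000, 14.0000]] (det J = -18.0000).
Solving J·Δ = −F gives Δ = (-2.1111, -3.3889).
Then the next iterate is (u, v)₁ = (-4.1111, -2.3889).
Re-evaluating at (-4.1111, -2.3889): F = (-145.571521, -75.035775), so ‖F‖₂ = 163.7725.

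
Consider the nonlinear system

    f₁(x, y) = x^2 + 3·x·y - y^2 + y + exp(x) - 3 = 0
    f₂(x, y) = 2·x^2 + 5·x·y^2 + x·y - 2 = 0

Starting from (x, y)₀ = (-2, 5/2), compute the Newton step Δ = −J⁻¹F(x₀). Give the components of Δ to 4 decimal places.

(-4.3960, -3.3596)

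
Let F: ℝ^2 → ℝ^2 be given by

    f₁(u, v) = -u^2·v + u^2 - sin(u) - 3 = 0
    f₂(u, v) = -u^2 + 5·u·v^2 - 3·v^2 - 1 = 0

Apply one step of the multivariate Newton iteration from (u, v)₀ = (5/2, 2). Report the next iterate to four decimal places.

At (5/2, 2): F = (-9.848472, 30.7500).
Jacobian J = [[-2·u·v + 2·u - cos(u), -u^2], [-2·u + 5·v^2, 10·u·v - 6·v]].
At the point, J = [[-4.198856, -6.2500], [15.0000, 38.0000]] (det J = -65.806543).
Solving J·Δ = −F gives Δ = (-2.7665, 0.2828).
Then the next iterate is (u, v)₁ = (-0.2665, 2.2828).

(-0.2665, 2.2828)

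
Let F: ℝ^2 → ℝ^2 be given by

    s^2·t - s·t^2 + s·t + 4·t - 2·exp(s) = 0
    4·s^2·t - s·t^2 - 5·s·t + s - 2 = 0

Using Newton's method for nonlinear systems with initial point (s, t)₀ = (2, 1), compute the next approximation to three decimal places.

(1.571, 1.359)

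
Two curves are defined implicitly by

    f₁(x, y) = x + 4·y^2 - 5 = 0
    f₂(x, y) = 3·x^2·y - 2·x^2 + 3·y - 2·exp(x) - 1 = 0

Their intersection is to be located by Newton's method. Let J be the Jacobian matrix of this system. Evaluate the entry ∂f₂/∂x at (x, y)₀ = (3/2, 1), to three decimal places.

-5.963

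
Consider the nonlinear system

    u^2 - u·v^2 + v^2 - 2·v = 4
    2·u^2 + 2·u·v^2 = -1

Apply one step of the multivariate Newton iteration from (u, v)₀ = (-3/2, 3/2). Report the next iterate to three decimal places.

(-1.482, 1.358)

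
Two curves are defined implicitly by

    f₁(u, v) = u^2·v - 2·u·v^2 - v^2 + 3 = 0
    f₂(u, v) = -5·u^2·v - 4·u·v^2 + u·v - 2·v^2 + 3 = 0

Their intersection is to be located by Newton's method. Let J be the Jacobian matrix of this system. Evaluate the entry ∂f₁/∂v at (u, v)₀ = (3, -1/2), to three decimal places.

16.000

∂f₁/∂v = u^2 - 4·u·v - 2·v.
At (3, -1/2) this is 16.000.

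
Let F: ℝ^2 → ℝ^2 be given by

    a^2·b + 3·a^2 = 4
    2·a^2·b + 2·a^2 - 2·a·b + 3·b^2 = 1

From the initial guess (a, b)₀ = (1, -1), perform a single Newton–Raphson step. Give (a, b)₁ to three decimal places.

(1.308, -0.231)

At (1, -1): F = (-2.000, 4.000).
Jacobian J = [[2·a·b + 6·a, a^2], [4·a·b + 4·a - 2·b, 2·a^2 - 2·a + 6·b]].
At the point, J = [[4.000, 1.000], [2.000, -6.000]] (det J = -26.000).
Solving J·Δ = −F gives Δ = (0.308, 0.769).
Then the next iterate is (a, b)₁ = (1.308, -0.231).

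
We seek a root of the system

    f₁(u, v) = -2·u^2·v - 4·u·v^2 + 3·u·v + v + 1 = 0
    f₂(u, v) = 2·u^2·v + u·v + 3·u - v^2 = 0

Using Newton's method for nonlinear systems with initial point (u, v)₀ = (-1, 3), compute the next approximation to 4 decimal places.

At (-1, 3): F = (25.0000, -9.0000).
Jacobian J = [[-4·u·v - 4·v^2 + 3·v, -2·u^2 - 8·u·v + 3·u + 1], [4·u·v + v + 3, 2·u^2 + u - 2·v]].
At the point, J = [[-15.0000, 20.0000], [-6.0000, -5.0000]] (det J = 195.0000).
Solving J·Δ = −F gives Δ = (-0.2821, -1.4615).
Then the next iterate is (u, v)₁ = (-1.2821, 1.5385).

(-1.2821, 1.5385)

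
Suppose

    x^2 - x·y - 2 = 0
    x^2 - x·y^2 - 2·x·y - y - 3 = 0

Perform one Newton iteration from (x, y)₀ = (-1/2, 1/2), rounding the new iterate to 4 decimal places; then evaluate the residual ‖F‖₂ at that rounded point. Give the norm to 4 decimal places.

0.0000

At (-1/2, 1/2): F = (-1.5000, -2.6250).
Jacobian J = [[2·x - y, -x], [2·x - y^2 - 2·y, -2·x·y - 2·x - 1]].
At the point, J = [[-1.5000, 0.5000], [-2.2500, 0.5000]] (det J = 0.3750).
Solving J·Δ = −F gives Δ = (-1.5000, -1.5000).
Then the next iterate is (x, y)₁ = (-2.0000, -1.0000).
Re-evaluating at (-2.0000, -1.0000): F = (0.0000, 0.0000), so ‖F‖₂ = 0.0000.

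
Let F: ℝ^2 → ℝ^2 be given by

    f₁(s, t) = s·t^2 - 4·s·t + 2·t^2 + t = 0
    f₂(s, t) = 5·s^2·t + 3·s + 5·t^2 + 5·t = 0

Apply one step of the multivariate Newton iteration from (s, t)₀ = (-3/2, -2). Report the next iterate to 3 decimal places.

(-0.881, -1.086)

At (-3/2, -2): F = (-12.000, -17.000).
Jacobian J = [[t^2 - 4·t, 2·s·t - 4·s + 4·t + 1], [10·s·t + 3, 5·s^2 + 10·t + 5]].
At the point, J = [[12.000, 5.000], [33.000, -3.750]] (det J = -210.000).
Solving J·Δ = −F gives Δ = (0.619, 0.914).
Then the next iterate is (s, t)₁ = (-0.881, -1.086).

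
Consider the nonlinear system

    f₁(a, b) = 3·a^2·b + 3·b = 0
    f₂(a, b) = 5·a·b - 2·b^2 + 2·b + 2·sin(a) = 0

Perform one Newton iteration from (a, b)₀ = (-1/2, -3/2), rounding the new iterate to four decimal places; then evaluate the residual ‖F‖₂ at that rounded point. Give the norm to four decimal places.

At (-1/2, -3/2): F = (-5.6250, -4.708851).
Jacobian J = [[6·a·b, 3·a^2 + 3], [5·b + 2·cos(a), 5·a - 4·b + 2]].
At the point, J = [[4.5000, 3.7500], [-5.744835, 5.5000]] (det J = 46.293131).
Solving J·Δ = −F gives Δ = (0.2869, 1.1558).
Then the next iterate is (a, b)₁ = (-0.2131, -0.3442).
Re-evaluating at (-0.2131, -0.3442): F = (-1.079492, -0.981584), so ‖F‖₂ = 1.4590.

1.4590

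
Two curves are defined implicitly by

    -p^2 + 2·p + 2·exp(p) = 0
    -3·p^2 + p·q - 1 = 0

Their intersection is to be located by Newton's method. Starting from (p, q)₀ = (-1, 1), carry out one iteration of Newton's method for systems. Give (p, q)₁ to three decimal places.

At (-1, 1): F = (-2.26424, -5.000).
Jacobian J = [[-2·p + 2·exp(p) + 2, 0], [-6·p + q, p]].
At the point, J = [[4.73576, 0.000], [7.000, -1.000]] (det J = -4.73576).
Solving J·Δ = −F gives Δ = (0.478, -1.653).
Then the next iterate is (p, q)₁ = (-0.522, -0.653).

(-0.522, -0.653)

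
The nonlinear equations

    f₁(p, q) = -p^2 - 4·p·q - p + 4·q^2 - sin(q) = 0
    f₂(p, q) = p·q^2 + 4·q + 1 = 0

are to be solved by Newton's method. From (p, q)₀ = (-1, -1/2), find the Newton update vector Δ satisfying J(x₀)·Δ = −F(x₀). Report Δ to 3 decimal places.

(0.243, 0.238)

At (-1, -1/2): F = (-0.52057, -1.250).
Jacobian J = [[-2·p - 4·q - 1, -4·p + 8·q - cos(q)], [q^2, 2·p·q + 4]].
At the point, J = [[3.000, -0.87758], [0.250, 5.000]] (det J = 15.21940).
Solving J·Δ = −F gives Δ = (0.243, 0.238).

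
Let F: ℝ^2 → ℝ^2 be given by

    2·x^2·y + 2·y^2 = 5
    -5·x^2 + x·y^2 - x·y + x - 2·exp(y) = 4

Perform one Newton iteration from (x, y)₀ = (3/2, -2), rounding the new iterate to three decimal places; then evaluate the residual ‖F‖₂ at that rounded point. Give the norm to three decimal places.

At (3/2, -2): F = (-6.000, -5.02067).
Jacobian J = [[4·x·y, 2·x^2 + 4·y], [-10·x + y^2 - y + 1, 2·x·y - x - 2·exp(y)]].
At the point, J = [[-12.000, -3.500], [-8.000, -7.77067]] (det J = 65.24805).
Solving J·Δ = −F gives Δ = (-0.445, -0.188).
Then the next iterate is (x, y)₁ = (1.055, -2.188).
Re-evaluating at (1.055, -2.188): F = (-0.29591, -1.37542), so ‖F‖₂ = 1.407.

1.407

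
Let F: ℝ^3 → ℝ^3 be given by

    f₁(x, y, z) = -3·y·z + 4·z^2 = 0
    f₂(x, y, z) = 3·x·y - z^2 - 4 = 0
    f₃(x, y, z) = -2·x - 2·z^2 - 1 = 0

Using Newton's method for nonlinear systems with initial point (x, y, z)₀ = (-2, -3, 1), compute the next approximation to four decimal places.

(0.4444, -4.1759, 0.0278)

At (-2, -3, 1): F = (13.0000, 13.0000, 1.0000).
Jacobian J = [[0, -3·z, -3·y + 8·z], [3·y, 3·x, -2·z], [-2, 0, -4·z]].
At the point, J = [[0.0000, -3.0000, 17.0000], [-9.0000, -6.0000, -2.0000], [-2.0000, 0.0000, -4.0000]] (det J = -108.0000).
Solving J·Δ = −F gives Δ = (2.4444, -1.1759, -0.9722).
Then the next iterate is (x, y, z)₁ = (0.4444, -4.1759, 0.0278).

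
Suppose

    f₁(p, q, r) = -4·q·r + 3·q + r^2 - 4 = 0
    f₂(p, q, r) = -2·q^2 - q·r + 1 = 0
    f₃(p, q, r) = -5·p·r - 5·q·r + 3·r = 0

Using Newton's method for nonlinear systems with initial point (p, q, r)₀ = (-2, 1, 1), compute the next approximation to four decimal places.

(-3.6000, 1.0000, -1.0000)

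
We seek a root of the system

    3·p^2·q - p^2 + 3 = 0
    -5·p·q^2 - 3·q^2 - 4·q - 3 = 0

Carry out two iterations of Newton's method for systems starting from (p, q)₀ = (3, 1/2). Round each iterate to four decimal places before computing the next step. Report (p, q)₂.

(14.4129, 1.5567)

At (3, 1/2): F = (7.5000, -9.5000).
Jacobian J = [[6·p·q - 2·p, 3·p^2], [-5·q^2, -10·p·q - 6·q - 4]].
At the point, J = [[3.0000, 27.0000], [-1.2500, -22.0000]] (det J = -32.2500).
Solving J·Δ = −F gives Δ = (2.8372, -0.5930).
Then the next iterate is (p, q)₁ = (5.8372, -0.0930).
Round to (5.8372, -0.0930) and repeat: F = (-40.579244, -2.906377), J = [[-14.931558, 102.218712], [-0.043245, 1.986596]].
Δ = (8.5757, 1.6497), so (p, q)₂ = (14.4129, 1.5567).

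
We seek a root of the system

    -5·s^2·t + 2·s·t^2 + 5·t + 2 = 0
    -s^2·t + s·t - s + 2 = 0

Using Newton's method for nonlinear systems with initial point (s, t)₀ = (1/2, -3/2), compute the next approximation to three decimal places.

(0.817, -4.733)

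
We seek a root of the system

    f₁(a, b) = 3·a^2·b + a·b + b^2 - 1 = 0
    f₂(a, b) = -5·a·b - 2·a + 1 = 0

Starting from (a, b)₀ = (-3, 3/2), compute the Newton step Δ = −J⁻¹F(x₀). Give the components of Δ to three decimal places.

(-1.887, -3.162)

At (-3, 3/2): F = (37.250, 29.500).
Jacobian J = [[6·a·b + b, 3·a^2 + a + 2·b], [-5·b - 2, -5·a]].
At the point, J = [[-25.500, 27.000], [-9.500, 15.000]] (det J = -126.000).
Solving J·Δ = −F gives Δ = (-1.887, -3.162).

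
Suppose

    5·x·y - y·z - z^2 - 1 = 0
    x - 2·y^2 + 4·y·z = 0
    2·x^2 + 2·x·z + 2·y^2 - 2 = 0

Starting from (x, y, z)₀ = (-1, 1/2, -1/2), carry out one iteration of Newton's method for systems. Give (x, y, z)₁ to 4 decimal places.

(-0.8784, -0.2432, -0.7973)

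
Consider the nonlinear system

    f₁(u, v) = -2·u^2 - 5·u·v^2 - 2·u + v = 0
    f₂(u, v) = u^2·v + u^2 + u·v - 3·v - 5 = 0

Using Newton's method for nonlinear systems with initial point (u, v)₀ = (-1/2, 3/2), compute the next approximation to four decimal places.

At (-1/2, 3/2): F = (7.6250, -9.6250).
Jacobian J = [[-4·u - 5·v^2 - 2, -10·u·v + 1], [2·u·v + 2·u + v, u^2 + u - 3]].
At the point, J = [[-11.2500, 8.5000], [-1.0000, -3.2500]] (det J = 45.0625).
Solving J·Δ = −F gives Δ = (-1.2656, -2.5721).
Then the next iterate is (u, v)₁ = (-1.7656, -1.0721).

(-1.7656, -1.0721)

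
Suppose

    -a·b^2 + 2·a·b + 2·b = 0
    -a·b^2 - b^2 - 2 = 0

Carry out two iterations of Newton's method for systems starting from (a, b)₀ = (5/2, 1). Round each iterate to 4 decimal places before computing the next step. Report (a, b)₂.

(-2.8607, 1.6429)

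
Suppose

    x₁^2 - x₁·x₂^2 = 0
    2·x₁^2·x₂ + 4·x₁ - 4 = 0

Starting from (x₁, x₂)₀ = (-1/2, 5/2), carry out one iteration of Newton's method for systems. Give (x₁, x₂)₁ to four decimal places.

(11.5556, 36.1111)

At (-1/2, 5/2): F = (3.3750, -4.7500).
Jacobian J = [[2·x₁ - x₂^2, -2·x₁·x₂], [4·x₁·x₂ + 4, 2·x₁^2]].
At the point, J = [[-7.2500, 2.5000], [-1.0000, 0.5000]] (det J = -1.1250).
Solving J·Δ = −F gives Δ = (12.0556, 33.6111).
Then the next iterate is (x₁, x₂)₁ = (11.5556, 36.1111).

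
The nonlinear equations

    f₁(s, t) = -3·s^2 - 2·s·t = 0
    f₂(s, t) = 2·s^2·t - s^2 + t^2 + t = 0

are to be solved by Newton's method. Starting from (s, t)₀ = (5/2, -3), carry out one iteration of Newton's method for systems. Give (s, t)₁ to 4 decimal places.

At (5/2, -3): F = (-3.7500, -37.7500).
Jacobian J = [[-6·s - 2·t, -2·s], [4·s·t - 2·s, 2·s^2 + 2·t + 1]].
At the point, J = [[-9.0000, -5.0000], [-35.0000, 7.5000]] (det J = -242.5000).
Solving J·Δ = −F gives Δ = (-0.8943, 0.8598).
Then the next iterate is (s, t)₁ = (1.6057, -2.1402).

(1.6057, -2.1402)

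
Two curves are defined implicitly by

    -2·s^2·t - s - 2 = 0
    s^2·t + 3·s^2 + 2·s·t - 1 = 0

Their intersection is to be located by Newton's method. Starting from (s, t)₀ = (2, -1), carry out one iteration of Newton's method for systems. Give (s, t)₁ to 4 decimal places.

(1.4615, -0.9712)

At (2, -1): F = (4.0000, 3.0000).
Jacobian J = [[-4·s·t - 1, -2·s^2], [2·s·t + 6·s + 2·t, s^2 + 2·s]].
At the point, J = [[7.0000, -8.0000], [6.0000, 8.0000]] (det J = 104.0000).
Solving J·Δ = −F gives Δ = (-0.5385, 0.0288).
Then the next iterate is (s, t)₁ = (1.4615, -0.9712).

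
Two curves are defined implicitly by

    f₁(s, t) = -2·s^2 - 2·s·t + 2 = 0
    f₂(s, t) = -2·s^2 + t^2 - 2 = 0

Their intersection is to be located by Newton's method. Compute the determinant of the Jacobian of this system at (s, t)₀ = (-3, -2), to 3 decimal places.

J = [[-4·s - 2·t, -2·s], [-4·s, 2·t]].
At the point, J = [[16.000, 6.000], [12.000, -4.000]].
det J = -136.000.

-136.000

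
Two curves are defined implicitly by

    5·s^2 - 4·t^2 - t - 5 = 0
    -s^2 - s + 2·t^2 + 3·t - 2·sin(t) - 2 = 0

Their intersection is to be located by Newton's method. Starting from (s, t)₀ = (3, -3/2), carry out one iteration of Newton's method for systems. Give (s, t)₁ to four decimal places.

(4.7372, -9.1924)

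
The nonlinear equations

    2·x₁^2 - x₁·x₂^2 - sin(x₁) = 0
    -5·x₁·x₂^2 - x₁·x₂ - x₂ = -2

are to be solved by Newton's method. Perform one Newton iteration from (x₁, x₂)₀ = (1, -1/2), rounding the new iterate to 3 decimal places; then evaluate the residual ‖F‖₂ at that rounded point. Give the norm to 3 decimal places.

At (1, -1/2): F = (0.90853, 1.750).
Jacobian J = [[4·x₁ - x₂^2 - cos(x₁), -2·x₁·x₂], [-5·x₂^2 - x₂, -10·x₁·x₂ - x₁ - 1]].
At the point, J = [[3.20970, 1.000], [-0.750, 3.000]] (det J = 10.37909).
Solving J·Δ = −F gives Δ = (-0.094, -0.607).
Then the next iterate is (x₁, x₂)₁ = (0.906, -1.107).
Re-evaluating at (0.906, -1.107): F = (-0.25563, -1.44134), so ‖F‖₂ = 1.464.

1.464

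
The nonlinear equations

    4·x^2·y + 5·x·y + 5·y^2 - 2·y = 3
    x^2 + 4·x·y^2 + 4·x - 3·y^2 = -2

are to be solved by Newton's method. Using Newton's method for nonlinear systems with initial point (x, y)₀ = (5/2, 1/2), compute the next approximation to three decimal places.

At (5/2, 1/2): F = (16.000, 20.000).
Jacobian J = [[8·x·y + 5·y, 4·x^2 + 5·x + 10·y - 2], [2·x + 4·y^2 + 4, 8·x·y - 6·y]].
At the point, J = [[12.500, 40.500], [10.000, 7.000]] (det J = -317.500).
Solving J·Δ = −F gives Δ = (-2.198, 0.283).
Then the next iterate is (x, y)₁ = (0.302, 0.783).

(0.302, 0.783)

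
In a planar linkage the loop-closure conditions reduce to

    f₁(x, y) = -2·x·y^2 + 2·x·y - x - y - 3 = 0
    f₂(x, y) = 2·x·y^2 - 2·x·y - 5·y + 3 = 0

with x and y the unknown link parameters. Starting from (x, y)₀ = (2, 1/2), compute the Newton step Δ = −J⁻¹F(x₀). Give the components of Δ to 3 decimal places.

At (2, 1/2): F = (-4.500, -0.500).
Jacobian J = [[-2·y^2 + 2·y - 1, -4·x·y + 2·x - 1], [2·y^2 - 2·y, 4·x·y - 2·x - 5]].
At the point, J = [[-0.500, -1.000], [-0.500, -5.000]] (det J = 2.000).
Solving J·Δ = −F gives Δ = (-11.000, 1.000).

(-11.000, 1.000)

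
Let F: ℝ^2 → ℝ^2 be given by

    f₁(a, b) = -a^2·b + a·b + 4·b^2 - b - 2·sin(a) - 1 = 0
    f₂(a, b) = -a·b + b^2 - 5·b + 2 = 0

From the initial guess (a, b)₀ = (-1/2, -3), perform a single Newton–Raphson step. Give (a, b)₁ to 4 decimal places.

(-1.7489, -1.0235)

At (-1/2, -3): F = (41.208851, 24.5000).
Jacobian J = [[-2·a·b + b - 2·cos(a), -a^2 + a + 8·b - 1], [-b, -a + 2·b - 5]].
At the point, J = [[-7.755165, -25.7500], [3.0000, -10.5000]] (det J = 158.679234).
Solving J·Δ = −F gives Δ = (-1.2489, 1.9765).
Then the next iterate is (a, b)₁ = (-1.7489, -1.0235).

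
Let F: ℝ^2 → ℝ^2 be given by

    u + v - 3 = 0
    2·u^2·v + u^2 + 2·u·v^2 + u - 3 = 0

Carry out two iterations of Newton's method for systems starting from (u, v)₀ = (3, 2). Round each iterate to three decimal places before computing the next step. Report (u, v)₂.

(-0.436, 3.436)

At (3, 2): F = (2.000, 69.000).
Jacobian J = [[1, 1], [4·u·v + 2·u + 2·v^2 + 1, 2·u^2 + 4·u·v]].
At the point, J = [[1.000, 1.000], [39.000, 42.000]] (det J = 3.000).
Solving J·Δ = −F gives Δ = (-5.000, 3.000).
Then the next iterate is (u, v)₁ = (-2.000, 5.000).
Round to (-2.000, 5.000) and repeat: F = (0.000, -61.000), J = [[1.000, 1.000], [7.000, -32.000]].
Δ = (1.564, -1.564), so (u, v)₂ = (-0.436, 3.436).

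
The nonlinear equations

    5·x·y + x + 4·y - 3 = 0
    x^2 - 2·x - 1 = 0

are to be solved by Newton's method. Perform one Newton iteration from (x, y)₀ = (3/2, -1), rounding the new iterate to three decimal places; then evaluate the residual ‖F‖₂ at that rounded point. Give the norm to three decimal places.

15.520

At (3/2, -1): F = (-13.000, -1.750).
Jacobian J = [[5·y + 1, 5·x + 4], [2·x - 2, 0]].
At the point, J = [[-4.000, 11.500], [1.000, 0.000]] (det J = -11.500).
Solving J·Δ = −F gives Δ = (1.750, 1.739).
Then the next iterate is (x, y)₁ = (3.250, 0.739).
Re-evaluating at (3.250, 0.739): F = (15.21475, 3.06250), so ‖F‖₂ = 15.520.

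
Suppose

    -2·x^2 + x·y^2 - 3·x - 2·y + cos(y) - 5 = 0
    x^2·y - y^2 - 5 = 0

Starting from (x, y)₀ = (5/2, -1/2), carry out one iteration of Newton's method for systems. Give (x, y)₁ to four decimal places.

At (5/2, -1/2): F = (-22.497417, -8.3750).
Jacobian J = [[-4·x + y^2 - 3, 2·x·y - sin(y) - 2], [2·x·y, x^2 - 2·y]].
At the point, J = [[-12.7500, -4.020574], [-2.5000, 7.2500]] (det J = -102.488936).
Solving J·Δ = −F gives Δ = (-1.9200, 0.4931).
Then the next iterate is (x, y)₁ = (0.5800, -0.0069).

(0.5800, -0.0069)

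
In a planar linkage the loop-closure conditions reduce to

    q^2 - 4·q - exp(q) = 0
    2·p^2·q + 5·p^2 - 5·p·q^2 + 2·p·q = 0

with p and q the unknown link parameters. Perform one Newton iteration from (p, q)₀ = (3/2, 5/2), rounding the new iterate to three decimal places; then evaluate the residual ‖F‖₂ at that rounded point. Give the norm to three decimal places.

At (3/2, 5/2): F = (-15.93249, -16.875).
Jacobian J = [[0, 2·q - exp(q) - 4], [4·p·q + 10·p - 5·q^2 + 2·q, 2·p^2 - 10·p·q + 2·p]].
At the point, J = [[0.000, -11.18249], [3.750, -30.000]] (det J = 41.93435).
Solving J·Δ = −F gives Δ = (-6.898, -1.425).
Then the next iterate is (p, q)₁ = (-5.398, 1.075).
Re-evaluating at (-5.398, 1.075): F = (-6.07437, 227.92421), so ‖F‖₂ = 228.005.

228.005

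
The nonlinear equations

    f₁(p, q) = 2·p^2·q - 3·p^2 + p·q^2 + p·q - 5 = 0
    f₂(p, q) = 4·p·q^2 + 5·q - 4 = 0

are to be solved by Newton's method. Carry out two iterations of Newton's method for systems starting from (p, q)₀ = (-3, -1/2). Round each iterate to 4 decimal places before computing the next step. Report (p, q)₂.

At (-3, -1/2): F = (-40.2500, -9.5000).
Jacobian J = [[4·p·q - 6·p + q^2 + q, 2·p^2 + 2·p·q + p], [4·q^2, 8·p·q + 5]].
At the point, J = [[23.7500, 18.0000], [1.0000, 17.0000]] (det J = 385.7500).
Solving J·Δ = −F gives Δ = (1.3305, 0.4806).
Then the next iterate is (p, q)₁ = (-1.6695, -0.0194).
Round to (-1.6695, -0.0194) and repeat: F = (-13.438075, -4.099513), J = [[10.127530, 3.969737], [0.001505, 5.259106]].
Δ = (1.0215, 0.7792), so (p, q)₂ = (-0.6480, 0.7598).

(-0.6480, 0.7598)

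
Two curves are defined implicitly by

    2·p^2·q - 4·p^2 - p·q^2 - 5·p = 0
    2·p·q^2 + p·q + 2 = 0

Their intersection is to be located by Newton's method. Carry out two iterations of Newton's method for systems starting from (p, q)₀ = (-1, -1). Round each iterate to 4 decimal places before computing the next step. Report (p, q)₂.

(-1.0112, -1.2763)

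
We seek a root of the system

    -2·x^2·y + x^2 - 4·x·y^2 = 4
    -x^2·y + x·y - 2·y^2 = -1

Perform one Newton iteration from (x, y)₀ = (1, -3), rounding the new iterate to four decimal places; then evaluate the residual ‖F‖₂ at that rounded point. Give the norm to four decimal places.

At (1, -3): F = (-33.0000, -17.0000).
Jacobian J = [[-4·x·y + 2·x - 4·y^2, -2·x^2 - 8·x·y], [-2·x·y + y, -x^2 + x - 4·y]].
At the point, J = [[-22.0000, 22.0000], [3.0000, 12.0000]] (det J = -330.0000).
Solving J·Δ = −F gives Δ = (-0.0667, 1.4333).
Then the next iterate is (x, y)₁ = (0.9333, -1.5667).
Re-evaluating at (0.9333, -1.5667): F = (-9.562928, -4.006627), so ‖F‖₂ = 10.3683.

10.3683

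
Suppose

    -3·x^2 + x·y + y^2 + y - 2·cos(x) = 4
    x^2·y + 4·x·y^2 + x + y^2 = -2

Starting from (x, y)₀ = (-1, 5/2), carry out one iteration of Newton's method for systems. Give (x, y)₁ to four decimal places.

(-0.4917, 2.1731)

At (-1, 5/2): F = (-1.830605, -15.2500).
Jacobian J = [[-6·x + y + 2·sin(x), x + 2·y + 1], [2·x·y + 4·y^2 + 1, x^2 + 8·x·y + 2·y]].
At the point, J = [[6.817058, 5.0000], [21.0000, -14.0000]] (det J = -200.438812).
Solving J·Δ = −F gives Δ = (0.5083, -0.3269).
Then the next iterate is (x, y)₁ = (-0.4917, 2.1731).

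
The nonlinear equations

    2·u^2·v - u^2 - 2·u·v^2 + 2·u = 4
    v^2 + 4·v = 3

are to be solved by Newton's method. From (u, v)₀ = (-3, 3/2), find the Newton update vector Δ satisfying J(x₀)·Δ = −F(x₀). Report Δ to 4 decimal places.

(-0.3793, -0.7500)

At (-3, 3/2): F = (21.5000, 5.2500).
Jacobian J = [[4·u·v - 2·u - 2·v^2 + 2, 2·u^2 - 4·u·v], [0, 2·v + 4]].
At the point, J = [[-14.5000, 36.0000], [0.0000, 7.0000]] (det J = -101.5000).
Solving J·Δ = −F gives Δ = (-0.3793, -0.7500).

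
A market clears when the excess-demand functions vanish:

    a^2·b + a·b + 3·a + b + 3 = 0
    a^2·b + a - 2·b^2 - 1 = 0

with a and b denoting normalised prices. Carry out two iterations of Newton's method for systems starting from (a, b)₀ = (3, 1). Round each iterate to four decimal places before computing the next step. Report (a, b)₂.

(-5.9525, -4.0055)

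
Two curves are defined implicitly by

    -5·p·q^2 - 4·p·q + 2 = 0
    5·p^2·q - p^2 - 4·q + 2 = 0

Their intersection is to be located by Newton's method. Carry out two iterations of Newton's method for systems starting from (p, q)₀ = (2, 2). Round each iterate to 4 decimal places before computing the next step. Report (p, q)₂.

At (2, 2): F = (-54.0000, 30.0000).
Jacobian J = [[-5·q^2 - 4·q, -10·p·q - 4·p], [10·p·q - 2·p, 5·p^2 - 4]].
At the point, J = [[-28.0000, -48.0000], [36.0000, 16.0000]] (det J = 1280.0000).
Solving J·Δ = −F gives Δ = (-0.4500, -0.8625).
Then the next iterate is (p, q)₁ = (1.5500, 1.1375).
Round to (1.5500, 1.1375) and repeat: F = (-15.080273, 8.711719), J = [[-11.019531, -23.831250], [14.531250, 8.0125]].
Δ = (-0.3364, -0.4773), so (p, q)₂ = (1.2136, 0.6602).

(1.2136, 0.6602)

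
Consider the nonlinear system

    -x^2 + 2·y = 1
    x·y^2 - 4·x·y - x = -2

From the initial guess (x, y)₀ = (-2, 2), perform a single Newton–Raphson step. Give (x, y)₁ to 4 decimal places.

At (-2, 2): F = (-1.0000, 12.0000).
Jacobian J = [[-2·x, 2], [y^2 - 4·y - 1, 2·x·y - 4·x]].
At the point, J = [[4.0000, 2.0000], [-5.0000, 0.0000]] (det J = 10.0000).
Solving J·Δ = −F gives Δ = (2.4000, -4.3000).
Then the next iterate is (x, y)₁ = (0.4000, -2.3000).

(0.4000, -2.3000)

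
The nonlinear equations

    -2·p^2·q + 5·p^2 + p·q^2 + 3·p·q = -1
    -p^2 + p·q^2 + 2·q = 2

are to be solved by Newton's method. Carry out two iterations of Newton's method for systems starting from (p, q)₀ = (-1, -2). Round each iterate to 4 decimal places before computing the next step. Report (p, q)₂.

At (-1, -2): F = (12.0000, -11.0000).
Jacobian J = [[-4·p·q + 10·p + q^2 + 3·q, -2·p^2 + 2·p·q + 3·p], [-2·p + q^2, 2·p·q + 2]].
At the point, J = [[-20.0000, -1.0000], [6.0000, 6.0000]] (det J = -114.0000).
Solving J·Δ = −F gives Δ = (0.5351, 1.2982).
Then the next iterate is (p, q)₁ = (-0.4649, -0.7018).
Round to (-0.4649, -0.7018) and repeat: F = (3.133849, -3.848706), J = [[-7.566944, -1.174430], [1.422323, 2.652534]].
Δ = (0.2061, 1.3404), so (p, q)₂ = (-0.2588, 0.6386).

(-0.2588, 0.6386)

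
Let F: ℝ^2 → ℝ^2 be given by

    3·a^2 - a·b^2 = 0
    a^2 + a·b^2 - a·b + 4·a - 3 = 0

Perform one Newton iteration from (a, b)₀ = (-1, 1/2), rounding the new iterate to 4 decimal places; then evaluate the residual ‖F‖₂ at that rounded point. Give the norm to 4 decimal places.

At (-1, 1/2): F = (3.2500, -5.7500).
Jacobian J = [[6·a - b^2, -2·a·b], [2·a + b^2 - b + 4, 2·a·b - a]].
At the point, J = [[-6.2500, 1.0000], [1.7500, 0.0000]] (det J = -1.7500).
Solving J·Δ = −F gives Δ = (3.2857, 17.2857).
Then the next iterate is (a, b)₁ = (2.2857, 17.7857).
Re-evaluating at (2.2857, 17.7857): F = (-707.364778, 693.752501), so ‖F‖₂ = 990.7863.

990.7863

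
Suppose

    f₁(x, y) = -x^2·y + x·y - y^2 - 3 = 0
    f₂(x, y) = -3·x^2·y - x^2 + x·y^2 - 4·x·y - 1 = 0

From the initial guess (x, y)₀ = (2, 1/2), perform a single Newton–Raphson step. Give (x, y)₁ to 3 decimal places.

At (2, 1/2): F = (-4.250, -14.500).
Jacobian J = [[-2·x·y + y, -x^2 + x - 2·y], [-6·x·y - 2·x + y^2 - 4·y, -3·x^2 + 2·x·y - 4·x]].
At the point, J = [[-1.500, -3.000], [-11.750, -18.000]] (det J = -8.250).
Solving J·Δ = −F gives Δ = (4.000, -3.417).
Then the next iterate is (x, y)₁ = (6.000, -2.917).

(6.000, -2.917)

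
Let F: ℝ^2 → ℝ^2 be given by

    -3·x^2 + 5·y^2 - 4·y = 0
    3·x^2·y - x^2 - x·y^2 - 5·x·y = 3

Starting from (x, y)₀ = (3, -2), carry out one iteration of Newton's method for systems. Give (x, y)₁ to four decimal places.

At (3, -2): F = (1.0000, -48.0000).
Jacobian J = [[-6·x, 10·y - 4], [6·x·y - 2·x - y^2 - 5·y, 3·x^2 - 2·x·y - 5·x]].
At the point, J = [[-18.0000, -24.0000], [-36.0000, 24.0000]] (det J = -1296.0000).
Solving J·Δ = −F gives Δ = (-0.8704, 0.6944).
Then the next iterate is (x, y)₁ = (2.1296, -1.3056).

(2.1296, -1.3056)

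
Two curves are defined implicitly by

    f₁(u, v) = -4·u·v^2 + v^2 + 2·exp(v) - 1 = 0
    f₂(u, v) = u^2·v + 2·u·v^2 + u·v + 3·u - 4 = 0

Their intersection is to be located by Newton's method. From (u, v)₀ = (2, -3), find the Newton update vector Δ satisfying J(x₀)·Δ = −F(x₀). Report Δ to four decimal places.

At (2, -3): F = (-63.900426, 20.0000).
Jacobian J = [[-4·v^2, -8·u·v + 2·v + 2·exp(v)], [2·u·v + 2·v^2 + v + 3, u^2 + 4·u·v + u]].
At the point, J = [[-36.0000, 42.099574], [6.0000, -18.0000]] (det J = 395.402555).
Solving J·Δ = −F gives Δ = (-0.7795, 0.8513).

(-0.7795, 0.8513)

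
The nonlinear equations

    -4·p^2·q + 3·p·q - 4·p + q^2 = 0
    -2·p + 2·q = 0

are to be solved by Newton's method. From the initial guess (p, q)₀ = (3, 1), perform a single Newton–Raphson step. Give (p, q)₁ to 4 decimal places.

At (3, 1): F = (-38.0000, -4.0000).
Jacobian J = [[-8·p·q + 3·q - 4, -4·p^2 + 3·p + 2·q], [-2, 2]].
At the point, J = [[-25.0000, -25.0000], [-2.0000, 2.0000]] (det J = -100.0000).
Solving J·Δ = −F gives Δ = (-1.7600, 0.2400).
Then the next iterate is (p, q)₁ = (1.2400, 1.2400).

(1.2400, 1.2400)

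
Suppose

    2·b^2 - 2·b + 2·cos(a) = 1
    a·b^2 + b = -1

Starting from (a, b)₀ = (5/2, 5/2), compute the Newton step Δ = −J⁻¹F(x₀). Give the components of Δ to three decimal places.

(-1.313, -0.809)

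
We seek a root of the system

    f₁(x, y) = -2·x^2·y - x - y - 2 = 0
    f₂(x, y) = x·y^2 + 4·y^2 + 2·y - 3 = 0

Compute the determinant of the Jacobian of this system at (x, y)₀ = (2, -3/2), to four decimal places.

-155.7500

J = [[-4·x·y - 1, -2·x^2 - 1], [y^2, 2·x·y + 8·y + 2]].
At the point, J = [[11.0000, -9.0000], [2.2500, -16.0000]].
det J = -155.7500.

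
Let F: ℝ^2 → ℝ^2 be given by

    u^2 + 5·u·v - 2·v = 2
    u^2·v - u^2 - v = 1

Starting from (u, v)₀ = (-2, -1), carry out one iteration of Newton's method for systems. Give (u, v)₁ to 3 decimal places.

(-1.217, -0.420)

At (-2, -1): F = (14.000, -8.000).
Jacobian J = [[2·u + 5·v, 5·u - 2], [2·u·v - 2·u, u^2 - 1]].
At the point, J = [[-9.000, -12.000], [8.000, 3.000]] (det J = 69.000).
Solving J·Δ = −F gives Δ = (0.783, 0.580).
Then the next iterate is (u, v)₁ = (-1.217, -0.420).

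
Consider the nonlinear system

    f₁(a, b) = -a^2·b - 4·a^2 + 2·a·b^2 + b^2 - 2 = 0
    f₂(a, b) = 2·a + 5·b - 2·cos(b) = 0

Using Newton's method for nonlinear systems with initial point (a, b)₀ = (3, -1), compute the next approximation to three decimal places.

(-7.580, 5.403)

At (3, -1): F = (-22.000, -0.08060).
Jacobian J = [[-2·a·b - 8·a + 2·b^2, -a^2 + 4·a·b + 2·b], [2, 2·sin(b) + 5]].
At the point, J = [[-16.000, -23.000], [2.000, 3.31706]] (det J = -7.07293).
Solving J·Δ = −F gives Δ = (-10.580, 6.403).
Then the next iterate is (a, b)₁ = (-7.580, 5.403).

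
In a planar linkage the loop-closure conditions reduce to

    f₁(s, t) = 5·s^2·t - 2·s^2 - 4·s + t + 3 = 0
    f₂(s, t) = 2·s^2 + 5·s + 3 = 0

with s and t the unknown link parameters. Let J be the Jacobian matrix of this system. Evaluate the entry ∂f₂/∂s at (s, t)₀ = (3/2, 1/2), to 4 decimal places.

11.0000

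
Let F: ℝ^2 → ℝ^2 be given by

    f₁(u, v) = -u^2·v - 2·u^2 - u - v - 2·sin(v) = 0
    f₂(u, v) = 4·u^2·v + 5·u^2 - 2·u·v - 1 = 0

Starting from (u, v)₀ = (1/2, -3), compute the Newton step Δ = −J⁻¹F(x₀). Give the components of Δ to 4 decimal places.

(0.2500, -4.1538)

At (1/2, -3): F = (3.032240, 0.2500).
Jacobian J = [[-2·u·v - 4·u - 1, -u^2 - 2·cos(v) - 1], [8·u·v + 10·u - 2·v, 4·u^2 - 2·u]].
At the point, J = [[0.0000, 0.729985], [-1.0000, 0.0000]] (det J = 0.729985).
Solving J·Δ = −F gives Δ = (0.2500, -4.1538).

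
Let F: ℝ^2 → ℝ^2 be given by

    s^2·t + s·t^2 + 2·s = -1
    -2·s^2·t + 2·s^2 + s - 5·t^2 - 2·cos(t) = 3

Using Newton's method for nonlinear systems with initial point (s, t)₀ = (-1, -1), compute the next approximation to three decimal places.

(-0.987, -0.022)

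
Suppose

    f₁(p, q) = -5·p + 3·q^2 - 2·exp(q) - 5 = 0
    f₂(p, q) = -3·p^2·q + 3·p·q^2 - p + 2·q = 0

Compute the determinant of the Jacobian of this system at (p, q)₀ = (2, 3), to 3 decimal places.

-351.711

J = [[-5, 6·q - 2·exp(q)], [-6·p·q + 3·q^2 - 1, -3·p^2 + 6·p·q + 2]].
At the point, J = [[-5.000, -22.17107], [-10.000, 26.000]].
det J = -351.711.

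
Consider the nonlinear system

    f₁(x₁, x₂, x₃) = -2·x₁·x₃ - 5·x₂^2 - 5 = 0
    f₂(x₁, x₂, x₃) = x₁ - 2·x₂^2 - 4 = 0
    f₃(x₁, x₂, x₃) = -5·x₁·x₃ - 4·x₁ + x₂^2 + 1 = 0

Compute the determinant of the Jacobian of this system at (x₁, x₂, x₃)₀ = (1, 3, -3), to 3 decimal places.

-66.000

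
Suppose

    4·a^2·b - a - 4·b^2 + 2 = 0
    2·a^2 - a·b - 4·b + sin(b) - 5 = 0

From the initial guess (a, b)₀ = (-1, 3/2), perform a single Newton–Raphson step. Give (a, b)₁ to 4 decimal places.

(-9.7878, 15.7802)

At (-1, 3/2): F = (0.0000, -6.502505).
Jacobian J = [[8·a·b - 1, 4·a^2 - 8·b], [4·a - b, -a + cos(b) - 4]].
At the point, J = [[-13.0000, -8.0000], [-5.5000, -2.929263]] (det J = -5.919584).
Solving J·Δ = −F gives Δ = (-8.7878, 14.2802).
Then the next iterate is (a, b)₁ = (-9.7878, 15.7802).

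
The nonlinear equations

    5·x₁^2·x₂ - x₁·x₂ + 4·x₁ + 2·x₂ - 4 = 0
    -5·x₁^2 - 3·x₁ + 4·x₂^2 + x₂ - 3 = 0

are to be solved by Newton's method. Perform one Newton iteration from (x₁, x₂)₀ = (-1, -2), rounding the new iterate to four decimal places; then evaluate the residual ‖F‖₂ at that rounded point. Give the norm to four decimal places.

8.7712

At (-1, -2): F = (-24.0000, 9.0000).
Jacobian J = [[10·x₁·x₂ - x₂ + 4, 5·x₁^2 - x₁ + 2], [-10·x₁ - 3, 8·x₂ + 1]].
At the point, J = [[26.0000, 8.0000], [7.0000, -15.0000]] (det J = -446.0000).
Solving J·Δ = −F gives Δ = (0.6457, 0.9013).
Then the next iterate is (x₁, x₂)₁ = (-0.3543, -1.0987).
Re-evaluating at (-0.3543, -1.0987): F = (-8.693460, 1.165124), so ‖F‖₂ = 8.7712.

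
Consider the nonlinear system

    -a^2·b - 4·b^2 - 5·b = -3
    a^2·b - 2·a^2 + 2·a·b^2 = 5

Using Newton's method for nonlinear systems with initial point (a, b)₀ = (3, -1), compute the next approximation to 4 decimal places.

At (3, -1): F = (13.0000, -26.0000).
Jacobian J = [[-2·a·b, -a^2 - 8·b - 5], [2·a·b - 4·a + 2·b^2, a^2 + 4·a·b]].
At the point, J = [[6.0000, -6.0000], [-16.0000, -3.0000]] (det J = -114.0000).
Solving J·Δ = −F gives Δ = (-1.7105, 0.4561).
Then the next iterate is (a, b)₁ = (1.2895, -0.5439).

(1.2895, -0.5439)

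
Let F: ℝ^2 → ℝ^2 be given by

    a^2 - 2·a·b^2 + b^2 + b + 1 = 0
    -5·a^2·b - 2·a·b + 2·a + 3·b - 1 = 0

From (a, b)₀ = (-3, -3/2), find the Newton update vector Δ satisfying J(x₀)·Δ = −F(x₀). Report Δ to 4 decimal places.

(0.1588, 1.1291)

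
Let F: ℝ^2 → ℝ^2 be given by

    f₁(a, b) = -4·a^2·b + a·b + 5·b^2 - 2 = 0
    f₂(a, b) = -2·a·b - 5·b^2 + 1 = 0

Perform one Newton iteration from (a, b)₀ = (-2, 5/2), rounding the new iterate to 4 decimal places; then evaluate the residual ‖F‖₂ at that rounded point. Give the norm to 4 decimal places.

At (-2, 5/2): F = (-15.7500, -20.2500).
Jacobian J = [[-8·a·b + b, -4·a^2 + a + 10·b], [-2·b, -2·a - 10·b]].
At the point, J = [[42.5000, 7.0000], [-5.0000, -21.0000]] (det J = -857.5000).
Solving J·Δ = −F gives Δ = (0.5510, -1.0955).
Then the next iterate is (a, b)₁ = (-1.4490, 1.4045).
Re-evaluating at (-1.4490, 1.4045): F = (-5.967578, -4.792860), so ‖F‖₂ = 7.6540.

7.6540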